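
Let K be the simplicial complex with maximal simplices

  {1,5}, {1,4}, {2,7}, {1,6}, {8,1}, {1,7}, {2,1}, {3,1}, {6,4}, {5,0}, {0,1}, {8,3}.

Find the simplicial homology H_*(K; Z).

Order the vertices as 0 < 1 < 2 < 3 < 4 < 5 < 6 < 7 < 8. Listing each simplex with vertices in this order, K has dimension 1 with simplices:

  0-simplices (9): [0], [1], [2], [3], [4], [5], [6], [7], [8]
  1-simplices (12): [0,1], [0,5], [1,2], [1,3], [1,4], [1,5], [1,6], [1,7], [1,8], [2,7], [3,8], [4,6]

Hence C_0 ≅ Z^9, C_1 ≅ Z^12.

The boundary map ∂_1: C_1 → C_0 is given by ∂[p,q] = [q] − [p]. For instance
  ∂[4,6] = [6] − [4].
The 9×12 boundary matrix has rank 8 and Smith normal form diag(1,1,1,1,1,1,1,1).

Reading off H_k = ker ∂_k / im ∂_{k+1}:

  H_0: rank C_0 − rank ∂_1 = 9 − 8 = 1, and the invariant factors of ∂_1 are all 1, so H_0 = Z.
  H_1: rank ker ∂_1 − rank ∂_2 = (12 − 8) − 0 = 4, and there is no ∂_2, so H_1 = Z^4.

As a check, the Euler characteristic is 9 − 12 = -3, which agrees with 1 − 4 = -3.

H_0 ≅ Z,  H_1 ≅ Z^4.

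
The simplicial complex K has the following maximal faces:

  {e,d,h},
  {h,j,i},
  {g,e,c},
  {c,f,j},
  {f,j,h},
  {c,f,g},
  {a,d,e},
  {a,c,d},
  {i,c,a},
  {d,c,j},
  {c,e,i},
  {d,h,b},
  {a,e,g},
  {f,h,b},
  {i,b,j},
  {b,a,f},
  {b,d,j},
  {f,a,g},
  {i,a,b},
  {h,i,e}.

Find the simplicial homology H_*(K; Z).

H_0 = Z,  H_1 = Z ⊕ Z/2Z,  H_2 = 0.

Take the total order a < b < c < d < e < f < g < h < i < j on the vertex set. Then K (dimension 2) consists of the simplices:

  0-simplices (10): a, b, c, d, e, f, g, h, i, j
  1-simplices (30): ab, ac, ad, ae, af, ag, ai, bd, bf, bh, bi, bj, cd, ce, cf, cg, ci, cj, de, dh, dj, eg, eh, ei, fg, fh, fj, hi, hj, ij
  2-simplices (20): abf, abi, acd, aci, ade, aeg, afg, bdh, bdj, bfh, bij, cdj, ceg, cei, cfg, cfj, deh, ehi, fhj, hij

Hence C_0 ≅ Z^10, C_1 ≅ Z^30, C_2 ≅ Z^20.

∂_1: C_1 → C_0 sends each edge [p,q] (with p < q) to q − p.
This gives a 10×30 integer matrix of rank 9; reducing to Smith normal form yields diagonal entries (1,1,1,1,1,1,1,1,1).

∂_2: C_2 → C_1 sends each 2-simplex [p,q,r] to [q,r] − [p,r] + [p,q]. For instance
  ∂abf = bf − af + ab,
  ∂cei = ei − ci + ce.
This gives a 30×20 integer matrix of rank 20; reducing to Smith normal form yields diagonal entries (1,1,1,1,1,1,1,1,1,1,1,1,1,1,1,1,1,1,1,2).

Computing H_k = (kernel of ∂_k) / (image of ∂_{k+1}):

  H_0: rank C_0 − rank ∂_1 = 10 − 9 = 1, and the invariant factors of ∂_1 are all 1, so H_0 ≅ Z.
  H_1: rank ker ∂_1 − rank ∂_2 = (30 − 9) − 20 = 1, and ∂_2 has invariant factor 2 > 1, so H_1 ≅ Z ⊕ Z/2Z.
  H_2: rank ker ∂_2 − rank ∂_3 = (20 − 20) − 0 = 0, and there is no ∂_3, so H_2 ≅ 0.

As a check, the Euler characteristic is 10 − 30 + 20 = 0, which agrees with 1 − 1 + 0 = 0.
(K is a triangulation of the Klein bottle.)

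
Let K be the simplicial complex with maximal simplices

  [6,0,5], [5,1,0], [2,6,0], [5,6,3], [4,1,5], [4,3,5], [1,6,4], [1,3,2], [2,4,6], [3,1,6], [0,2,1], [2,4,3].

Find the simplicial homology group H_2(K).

H_2 = 0.

Order the vertices as 0 < 1 < 2 < 3 < 4 < 5 < 6. Listing each simplex with vertices in this order, K has dimension 2 with simplices:

  0-simplices (7): [0], [1], [2], [3], [4], [5], [6]
  1-simplices (18): [0,1], [0,2], [0,5], [0,6], [1,2], [1,3], [1,4], [1,5], [1,6], [2,3], [2,4], [2,6], [3,4], [3,5], [3,6], [4,5], [4,6], [5,6]
  2-simplices (12): [0,1,2], [0,1,5], [0,2,6], [0,5,6], [1,2,3], [1,3,6], [1,4,5], [1,4,6], [2,3,4], [2,4,6], [3,4,5], [3,5,6]

Hence C_0 ≅ Z^7, C_1 ≅ Z^18, C_2 ≅ Z^12.

Boundary ∂_1: C_1 → C_0 sends each edge [p,q] (with p < q) to q − p. For instance
  ∂[1,5] = [5] − [1].
The 7×18 boundary matrix has rank 6 and Smith normal form diag(1,1,1,1,1,1).

∂_2: C_2 → C_1 sends each 2-simplex [p,q,r] to [q,r] − [p,r] + [p,q]. For instance
  ∂[3,4,5] = [4,5] − [3,5] + [3,4],
  ∂[1,4,5] = [4,5] − [1,5] + [1,4].
The resulting 18×12 matrix has rank 12, and its Smith normal form has invariant factors (1,1,1,1,1,1,1,1,1,1,1,2).

Reading off H_k = ker ∂_k / im ∂_{k+1}:

  H_2: rank ker ∂_2 − rank ∂_3 = (12 − 12) − 0 = 0, and there is no ∂_3, so H_2 = 0.

(K is a triangulation of the real projective plane RP^2.)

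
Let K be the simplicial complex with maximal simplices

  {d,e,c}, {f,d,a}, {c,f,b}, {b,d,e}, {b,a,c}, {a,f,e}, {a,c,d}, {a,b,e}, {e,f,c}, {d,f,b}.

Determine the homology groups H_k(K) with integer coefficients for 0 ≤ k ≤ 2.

Fix the vertex order a < b < c < d < e < f and write every simplex with vertices in increasing order. Then dim K = 2 and the simplices of K are:

  0-simplices (6): a, b, c, d, e, f
  1-simplices (15): ab, ac, ad, ae, af, bc, bd, be, bf, cd, ce, cf, de, df, ef
  2-simplices (10): abc, abe, acd, adf, aef, bcf, bde, bdf, cde, cef

so the chain groups are C_0 ≅ Z^6, C_1 ≅ Z^15, C_2 ≅ Z^10.

Boundary ∂_1: C_1 → C_0 sends each edge [p,q] (with p < q) to q − p.
As a 6×15 matrix over Z this has rank 5, with invariant factors (1,1,1,1,1).

The boundary map ∂_2: C_2 → C_1 acts by ∂[p,q,r] = [q,r] − [p,r] + [p,q]. For instance
  ∂adf = df − af + ad,
  ∂abc = bc − ac + ab.
This gives a 15×10 integer matrix of rank 10; reducing to Smith normal form yields diagonal entries (1,1,1,1,1,1,1,1,1,2).

Now H_k = ker ∂_k / im ∂_{k+1}, so:

  H_0: rank C_0 − rank ∂_1 = 6 − 5 = 1, and the invariant factors of ∂_1 are all 1, so H_0 ≅ Z.
  H_1: rank ker ∂_1 − rank ∂_2 = (15 − 5) − 10 = 0, and ∂_2 has invariant factor 2 > 1, so H_1 ≅ Z/2.
  H_2: rank ker ∂_2 − rank ∂_3 = (10 − 10) − 0 = 0, and there is no ∂_3, so H_2 ≅ 0.

As a check, the Euler characteristic is 6 − 15 + 10 = 1, which agrees with 1 − 0 + 0 = 1.

H_0 = Z,  H_1 = Z/2,  H_2 = 0.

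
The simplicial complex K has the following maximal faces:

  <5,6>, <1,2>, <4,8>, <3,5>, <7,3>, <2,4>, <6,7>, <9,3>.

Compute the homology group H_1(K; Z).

H_1 ≅ Z.

Order the vertices as 1 < 2 < 3 < 4 < 5 < 6 < 7 < 8 < 9. Listing each simplex with vertices in this order, K has dimension 1 with simplices:

  0-simplices (9): [1], [2], [3], [4], [5], [6], [7], [8], [9]
  1-simplices (8): [1,2], [2,4], [3,5], [3,7], [3,9], [4,8], [5,6], [6,7]

so the chain groups are C_0 ≅ Z^9, C_1 ≅ Z^8.

Boundary ∂_1: C_1 → C_0 sends each edge [p,q] (with p < q) to q − p.
The resulting 9×8 matrix has rank 7, and its Smith normal form has invariant factors (1,1,1,1,1,1,1).

Reading off H_k = ker ∂_k / im ∂_{k+1}:

  H_1: rank ker ∂_1 − rank ∂_2 = (8 − 7) − 0 = 1, and there is no ∂_2, so H_1 ≅ Z.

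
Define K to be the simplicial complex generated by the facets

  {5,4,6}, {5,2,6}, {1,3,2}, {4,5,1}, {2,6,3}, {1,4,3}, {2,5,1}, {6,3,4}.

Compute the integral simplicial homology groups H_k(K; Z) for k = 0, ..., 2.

Order the vertices as 1 < 2 < 3 < 4 < 5 < 6. Listing each simplex with vertices in this order, K has dimension 2 with simplices:

  0-simplices (6): [1], [2], [3], [4], [5], [6]
  1-simplices (12): [1,2], [1,3], [1,4], [1,5], [2,3], [2,5], [2,6], [3,4], [3,6], [4,5], [4,6], [5,6]
  2-simplices (8): [1,2,3], [1,2,5], [1,3,4], [1,4,5], [2,3,6], [2,5,6], [3,4,6], [4,5,6]

Hence C_0 ≅ Z^6, C_1 ≅ Z^12, C_2 ≅ Z^8.

Boundary ∂_1: C_1 → C_0 is given by ∂[p,q] = [q] − [p]. For instance
  ∂[5,6] = [6] − [5].
As a 6×12 matrix over Z this has rank 5, with invariant factors (1,1,1,1,1).

∂_2: C_2 → C_1 maps a triangle to the signed sum of its edges. For instance
  ∂[4,5,6] = [5,6] − [4,6] + [4,5],
  ∂[1,3,4] = [3,4] − [1,4] + [1,3].
The resulting 12×8 matrix has rank 7, and its Smith normal form has invariant factors (1,1,1,1,1,1,1).

Computing H_k = (kernel of ∂_k) / (image of ∂_{k+1}):

  H_0: rank C_0 − rank ∂_1 = 6 − 5 = 1, and the invariant factors of ∂_1 are all 1, so H_0 = Z.
  H_1: rank ker ∂_1 − rank ∂_2 = (12 − 5) − 7 = 0, and the invariant factors of ∂_2 are all 1, so H_1 = 0.
  H_2: rank ker ∂_2 − rank ∂_3 = (8 − 7) − 0 = 1, and there is no ∂_3, so H_2 = Z.

(K is a triangulation of the 2-sphere S^2.)

H_0 = Z,  H_1 = 0,  H_2 = Z.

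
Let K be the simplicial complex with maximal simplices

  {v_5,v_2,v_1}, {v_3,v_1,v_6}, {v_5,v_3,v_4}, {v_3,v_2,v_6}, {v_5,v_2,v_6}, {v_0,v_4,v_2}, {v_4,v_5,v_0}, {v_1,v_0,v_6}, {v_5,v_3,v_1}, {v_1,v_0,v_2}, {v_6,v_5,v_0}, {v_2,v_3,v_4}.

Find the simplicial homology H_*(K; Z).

Fix the vertex order v_0 < v_1 < v_2 < v_3 < v_4 < v_5 < v_6 and write every simplex with vertices in increasing order. Then dim K = 2 and the simplices of K are:

  0-simplices (7): [v_0], [v_1], [v_2], [v_3], [v_4], [v_5], [v_6]
  1-simplices (18): (18 of them)
  2-simplices (12): (12 of them)

Hence C_0 ≅ Z^7, C_1 ≅ Z^18, C_2 ≅ Z^12.

The boundary map ∂_1: C_1 → C_0 maps an edge to its endpoints' difference, ∂[p,q] = q − p. For instance
  ∂[v_4,v_5] = [v_5] − [v_4].
This gives a 7×18 integer matrix of rank 6; reducing to Smith normal form yields diagonal entries (1,1,1,1,1,1).

Boundary ∂_2: C_2 → C_1 acts by ∂[p,q,r] = [q,r] − [p,r] + [p,q]. For instance
  ∂[v_1,v_3,v_6] = [v_3,v_6] − [v_1,v_6] + [v_1,v_3],
  ∂[v_0,v_2,v_4] = [v_2,v_4] − [v_0,v_4] + [v_0,v_2].
This gives a 18×12 integer matrix of rank 12; reducing to Smith normal form yields diagonal entries (1,1,1,1,1,1,1,1,1,1,1,2).

Computing H_k = (kernel of ∂_k) / (image of ∂_{k+1}):

  H_0: rank C_0 − rank ∂_1 = 7 − 6 = 1, and the invariant factors of ∂_1 are all 1, so H_0 ≅ Z.
  H_1: rank ker ∂_1 − rank ∂_2 = (18 − 6) − 12 = 0, and ∂_2 has invariant factor 2 > 1, so H_1 ≅ Z/2.
  H_2: rank ker ∂_2 − rank ∂_3 = (12 − 12) − 0 = 0, and there is no ∂_3, so H_2 ≅ 0.

H_0 ≅ Z,  H_1 ≅ Z/2,  H_2 = 0.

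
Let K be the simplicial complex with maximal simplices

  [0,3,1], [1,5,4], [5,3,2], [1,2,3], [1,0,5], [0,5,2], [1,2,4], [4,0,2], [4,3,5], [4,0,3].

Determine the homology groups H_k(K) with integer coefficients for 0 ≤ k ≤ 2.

Fix the vertex order 0 < 1 < 2 < 3 < 4 < 5 and write every simplex with vertices in increasing order. Then dim K = 2 and the simplices of K are:

  0-simplices (6): [0], [1], [2], [3], [4], [5]
  1-simplices (15): [0,1], [0,2], [0,3], [0,4], [0,5], [1,2], [1,3], [1,4], [1,5], [2,3], [2,4], [2,5], [3,4], [3,5], [4,5]
  2-simplices (10): [0,1,3], [0,1,5], [0,2,4], [0,2,5], [0,3,4], [1,2,3], [1,2,4], [1,4,5], [2,3,5], [3,4,5]

so the chain groups are C_0 ≅ Z^6, C_1 ≅ Z^15, C_2 ≅ Z^10.

Boundary ∂_1: C_1 → C_0 is given by ∂[p,q] = [q] − [p]. For instance
  ∂[1,5] = [5] − [1].
This gives a 6×15 integer matrix of rank 5; reducing to Smith normal form yields diagonal entries (1,1,1,1,1).

∂_2: C_2 → C_1 maps a triangle to the signed sum of its edges. For instance
  ∂[0,1,5] = [1,5] − [0,5] + [0,1],
  ∂[0,2,4] = [2,4] − [0,4] + [0,2].
The 15×10 boundary matrix has rank 10 and Smith normal form diag(1,1,1,1,1,1,1,1,1,2).

Reading off H_k = ker ∂_k / im ∂_{k+1}:

  H_0: rank C_0 − rank ∂_1 = 6 − 5 = 1, and the invariant factors of ∂_1 are all 1, so H_0 = Z.
  H_1: rank ker ∂_1 − rank ∂_2 = (15 − 5) − 10 = 0, and ∂_2 has invariant factor 2 > 1, so H_1 = Z/2.
  H_2: rank ker ∂_2 − rank ∂_3 = (10 − 10) − 0 = 0, and there is no ∂_3, so H_2 = 0.

As a check, the Euler characteristic is 6 − 15 + 10 = 1, which agrees with 1 − 0 + 0 = 1.

H_0 = Z,  H_1 = Z/2,  H_2 = 0.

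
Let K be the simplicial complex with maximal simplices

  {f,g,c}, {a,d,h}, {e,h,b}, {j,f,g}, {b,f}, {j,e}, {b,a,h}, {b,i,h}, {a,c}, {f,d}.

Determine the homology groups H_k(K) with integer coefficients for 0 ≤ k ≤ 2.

H_0 = Z,  H_1 = Z^3,  H_2 = 0.

We work with the vertex ordering a < b < c < d < e < f < g < h < i < j. The simplices of K, each written with vertices in increasing order, are:

  0-simplices (10): a, b, c, d, e, f, g, h, i, j
  1-simplices (18): ab, ac, ad, ah, be, bf, bh, bi, cf, cg, df, dh, eh, ej, fg, fj, gj, hi
  2-simplices (6): abh, adh, beh, bhi, cfg, fgj

so the chain groups are C_0 ≅ Z^10, C_1 ≅ Z^18, C_2 ≅ Z^6.

∂_1: C_1 → C_0 is given by ∂[p,q] = [q] − [p]. For instance
  ∂bi = i − b.
The resulting 10×18 matrix has rank 9, and its Smith normal form has invariant factors (1,1,1,1,1,1,1,1,1).

Boundary ∂_2: C_2 → C_1 sends each 2-simplex [p,q,r] to [q,r] − [p,r] + [p,q]. For instance
  ∂beh = eh − bh + be,
  ∂abh = bh − ah + ab.
As a 18×6 matrix over Z this has rank 6, with invariant factors (1,1,1,1,1,1).

From H_k ≅ ker(∂_k) / im(∂_{k+1}) we obtain:

  H_0: rank C_0 − rank ∂_1 = 10 − 9 = 1, and the invariant factors of ∂_1 are all 1, so H_0 ≅ Z.
  H_1: rank ker ∂_1 − rank ∂_2 = (18 − 9) − 6 = 3, and the invariant factors of ∂_2 are all 1, so H_1 ≅ Z^3.
  H_2: rank ker ∂_2 − rank ∂_3 = (6 − 6) − 0 = 0, and there is no ∂_3, so H_2 ≅ 0.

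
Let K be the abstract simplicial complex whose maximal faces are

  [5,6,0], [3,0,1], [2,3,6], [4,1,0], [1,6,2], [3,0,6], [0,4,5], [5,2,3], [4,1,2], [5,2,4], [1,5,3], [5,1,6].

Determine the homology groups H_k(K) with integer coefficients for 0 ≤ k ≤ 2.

K has 7 vertices, 18 edges, 12 triangles.
rank ∂_0 = 0, rank ∂_1 = 6 ⇒ b_0 = 7 − 0 − 6 = 1; all invariant factors of ∂_1 are 1 so no torsion. So H_0 ≅ Z.
rank ∂_1 = 6, rank ∂_2 = 12 ⇒ b_1 = 18 − 6 − 12 = 0; ∂_2 has invariant factor(s) [2] giving torsion. So H_1 ≅ Z/2.
rank ∂_2 = 12, rank ∂_3 = 0 ⇒ b_2 = 12 − 12 − 0 = 0. So H_2 ≅ 0.

H_0 = Z,  H_1 = Z/2,  H_2 = 0.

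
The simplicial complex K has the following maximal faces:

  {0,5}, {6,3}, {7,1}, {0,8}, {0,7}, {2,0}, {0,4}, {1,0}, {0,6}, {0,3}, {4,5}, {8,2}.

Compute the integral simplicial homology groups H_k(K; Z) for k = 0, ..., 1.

H_0 = Z,  H_1 = Z^4.

Order the vertices as 0 < 1 < 2 < 3 < 4 < 5 < 6 < 7 < 8. Listing each simplex with vertices in this order, K has dimension 1 with simplices:

  0-simplices (9): [0], [1], [2], [3], [4], [5], [6], [7], [8]
  1-simplices (12): [0,1], [0,2], [0,3], [0,4], [0,5], [0,6], [0,7], [0,8], [1,7], [2,8], [3,6], [4,5]

Hence C_0 ≅ Z^9, C_1 ≅ Z^12.

Boundary ∂_1: C_1 → C_0 sends each edge [p,q] (with p < q) to q − p. For instance
  ∂[0,3] = [3] − [0].
The resulting 9×12 matrix has rank 8, and its Smith normal form has invariant factors (1,1,1,1,1,1,1,1).

From H_k ≅ ker(∂_k) / im(∂_{k+1}) we obtain:

  H_0: rank C_0 − rank ∂_1 = 9 − 8 = 1, and the invariant factors of ∂_1 are all 1, so H_0 = Z.
  H_1: rank ker ∂_1 − rank ∂_2 = (12 − 8) − 0 = 4, and there is no ∂_2, so H_1 = Z^4.

As a check, the Euler characteristic is 9 − 12 = -3, which agrees with 1 − 4 = -3.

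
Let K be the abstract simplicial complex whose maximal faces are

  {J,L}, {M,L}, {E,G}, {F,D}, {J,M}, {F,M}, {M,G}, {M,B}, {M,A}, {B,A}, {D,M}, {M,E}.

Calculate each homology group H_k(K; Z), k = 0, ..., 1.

Take the total order A < B < D < E < F < G < J < L < M on the vertex set. Then K (dimension 1) consists of the simplices:

  0-simplices (9): A, B, D, E, F, G, J, L, M
  1-simplices (12): AB, AM, BM, DF, DM, EG, EM, FM, GM, JL, JM, LM

so the chain groups are C_0 ≅ Z^9, C_1 ≅ Z^12.

∂_1: C_1 → C_0 sends each edge [p,q] (with p < q) to q − p.
This gives a 9×12 integer matrix of rank 8; reducing to Smith normal form yields diagonal entries (1,1,1,1,1,1,1,1).

Now H_k = ker ∂_k / im ∂_{k+1}, so:

  H_0: rank C_0 − rank ∂_1 = 9 − 8 = 1, and the invariant factors of ∂_1 are all 1, so H_0 = Z.
  H_1: rank ker ∂_1 − rank ∂_2 = (12 − 8) − 0 = 4, and there is no ∂_2, so H_1 = Z^4.

As a check, the Euler characteristic is 9 − 12 = -3, which agrees with 1 − 4 = -3.

H_0 ≅ Z,  H_1 ≅ Z^4.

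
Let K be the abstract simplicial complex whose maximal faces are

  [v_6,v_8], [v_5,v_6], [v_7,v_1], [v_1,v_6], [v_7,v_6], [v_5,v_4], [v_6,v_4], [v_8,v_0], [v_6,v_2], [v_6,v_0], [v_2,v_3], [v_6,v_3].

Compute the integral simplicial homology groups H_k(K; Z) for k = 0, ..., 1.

H_0 = Z,  H_1 = Z^4.

We work with the vertex ordering v_0 < v_1 < v_2 < v_3 < v_4 < v_5 < v_6 < v_7 < v_8. The simplices of K, each written with vertices in increasing order, are:

  0-simplices (9): [v_0], [v_1], [v_2], [v_3], [v_4], [v_5], [v_6], [v_7], [v_8]
  1-simplices (12): [v_0,v_6], [v_0,v_8], [v_1,v_6], [v_1,v_7], [v_2,v_3], [v_2,v_6], [v_3,v_6], [v_4,v_5], [v_4,v_6], [v_5,v_6], [v_6,v_7], [v_6,v_8]

so the chain groups are C_0 ≅ Z^9, C_1 ≅ Z^12.

The boundary map ∂_1: C_1 → C_0 is given by ∂[p,q] = [q] − [p]. For instance
  ∂[v_5,v_6] = [v_6] − [v_5].
The 9×12 boundary matrix has rank 8 and Smith normal form diag(1,1,1,1,1,1,1,1).

Reading off H_k = ker ∂_k / im ∂_{k+1}:

  H_0: rank C_0 − rank ∂_1 = 9 − 8 = 1, and the invariant factors of ∂_1 are all 1, so H_0 = Z.
  H_1: rank ker ∂_1 − rank ∂_2 = (12 − 8) − 0 = 4, and there is no ∂_2, so H_1 = Z^4.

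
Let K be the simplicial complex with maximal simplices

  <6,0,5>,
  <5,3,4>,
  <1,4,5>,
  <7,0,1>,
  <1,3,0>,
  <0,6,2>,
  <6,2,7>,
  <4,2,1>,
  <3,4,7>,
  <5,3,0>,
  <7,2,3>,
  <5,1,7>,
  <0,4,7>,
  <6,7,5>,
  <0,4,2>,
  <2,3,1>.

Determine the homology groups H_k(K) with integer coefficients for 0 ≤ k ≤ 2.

Order the vertices as 0 < 1 < 2 < 3 < 4 < 5 < 6 < 7. Listing each simplex with vertices in this order, K has dimension 2 with simplices:

  0-simplices (8): [0], [1], [2], [3], [4], [5], [6], [7]
  1-simplices (24): (24 of them)
  2-simplices (16): [0,1,3], [0,1,7], [0,2,4], [0,2,6], [0,3,5], [0,4,7], [0,5,6], [1,2,3], [1,2,4], [1,4,5], [1,5,7], [2,3,7], [2,6,7], [3,4,5], [3,4,7], [5,6,7]

Hence C_0 ≅ Z^8, C_1 ≅ Z^24, C_2 ≅ Z^16.

∂_1: C_1 → C_0 maps an edge to its endpoints' difference, ∂[p,q] = q − p. For instance
  ∂[0,7] = [7] − [0].
As a 8×24 matrix over Z this has rank 7, with invariant factors (1,1,1,1,1,1,1).

Boundary ∂_2: C_2 → C_1 maps a triangle to the signed sum of its edges. For instance
  ∂[1,2,4] = [2,4] − [1,4] + [1,2],
  ∂[0,2,4] = [2,4] − [0,4] + [0,2].
This gives a 24×16 integer matrix of rank 15; reducing to Smith normal form yields diagonal entries (1,1,1,1,1,1,1,1,1,1,1,1,1,1,1).

Reading off H_k = ker ∂_k / im ∂_{k+1}:

  H_0: rank C_0 − rank ∂_1 = 8 − 7 = 1, and the invariant factors of ∂_1 are all 1, so H_0 = Z.
  H_1: rank ker ∂_1 − rank ∂_2 = (24 − 7) − 15 = 2, and the invariant factors of ∂_2 are all 1, so H_1 = Z^2.
  H_2: rank ker ∂_2 − rank ∂_3 = (16 − 15) − 0 = 1, and there is no ∂_3, so H_2 = Z.

(K is a triangulation of the torus T^2.)

H_0 = Z,  H_1 = Z^2,  H_2 = Z.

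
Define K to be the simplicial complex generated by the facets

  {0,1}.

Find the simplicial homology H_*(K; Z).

H_0 = Z,  H_1 = 0.

Order the vertices as 0 < 1. Listing each simplex with vertices in this order, K has dimension 1 with simplices:

  0-simplices (2): [0], [1]
  1-simplices (1): [0,1]

so the chain groups are C_0 ≅ Z^2, C_1 ≅ Z^1.

Boundary ∂_1: C_1 → C_0 maps an edge to its endpoints' difference, ∂[p,q] = q − p. For instance
  ∂[0,1] = [1] − [0].
This gives a 2×1 integer matrix of rank 1; reducing to Smith normal form yields diagonal entries (1).

Reading off H_k = ker ∂_k / im ∂_{k+1}:

  H_0: rank C_0 − rank ∂_1 = 2 − 1 = 1, and the invariant factors of ∂_1 are all 1, so H_0 ≅ Z.
  H_1: rank ker ∂_1 − rank ∂_2 = (1 − 1) − 0 = 0, and there is no ∂_2, so H_1 ≅ 0.

As a check, the Euler characteristic is 2 − 1 = 1, which agrees with 1 − 0 = 1.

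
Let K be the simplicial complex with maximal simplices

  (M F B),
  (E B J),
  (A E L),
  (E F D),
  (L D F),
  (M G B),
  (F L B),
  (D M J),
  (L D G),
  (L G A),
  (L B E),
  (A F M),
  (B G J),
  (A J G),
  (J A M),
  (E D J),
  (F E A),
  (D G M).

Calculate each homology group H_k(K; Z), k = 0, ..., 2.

Fix the vertex order A < B < D < E < F < G < J < L < M and write every simplex with vertices in increasing order. Then dim K = 2 and the simplices of K are:

  0-simplices (9): A, B, D, E, F, G, J, L, M
  1-simplices (27): AE, AF, AG, AJ, AL, AM, BE, BF, BG, BJ, BL, BM, DE, DF, DG, DJ, DL, DM, EF, EJ, EL, FL, FM, GJ, GL, GM, JM
  2-simplices (18): AEF, AEL, AFM, AGJ, AGL, AJM, BEJ, BEL, BFL, BFM, BGJ, BGM, DEF, DEJ, DFL, DGL, DGM, DJM

Hence C_0 ≅ Z^9, C_1 ≅ Z^27, C_2 ≅ Z^18.

∂_1: C_1 → C_0 is given by ∂[p,q] = [q] − [p]. For instance
  ∂JM = M − J.
The 9×27 boundary matrix has rank 8 and Smith normal form diag(1,1,1,1,1,1,1,1).

Boundary ∂_2: C_2 → C_1 sends each 2-simplex [p,q,r] to [q,r] − [p,r] + [p,q]. For instance
  ∂AFM = FM − AM + AF,
  ∂BEL = EL − BL + BE.
The resulting 27×18 matrix has rank 18, and its Smith normal form has invariant factors (1,1,1,1,1,1,1,1,1,1,1,1,1,1,1,1,1,2).

Reading off H_k = ker ∂_k / im ∂_{k+1}:

  H_0: rank C_0 − rank ∂_1 = 9 − 8 = 1, and the invariant factors of ∂_1 are all 1, so H_0 = Z.
  H_1: rank ker ∂_1 − rank ∂_2 = (27 − 8) − 18 = 1, and ∂_2 has invariant factor 2 > 1, so H_1 = Z ⊕ Z/2.
  H_2: rank ker ∂_2 − rank ∂_3 = (18 − 18) − 0 = 0, and there is no ∂_3, so H_2 = 0.

H_0 ≅ Z,  H_1 ≅ Z ⊕ Z/2,  H_2 = 0.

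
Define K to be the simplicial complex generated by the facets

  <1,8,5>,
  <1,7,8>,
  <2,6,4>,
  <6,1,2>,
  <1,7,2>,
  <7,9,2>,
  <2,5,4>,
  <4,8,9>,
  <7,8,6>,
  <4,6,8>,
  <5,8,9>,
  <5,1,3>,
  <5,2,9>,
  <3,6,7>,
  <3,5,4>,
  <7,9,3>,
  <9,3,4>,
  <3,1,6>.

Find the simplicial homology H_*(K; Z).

Take the total order 1 < 2 < 3 < 4 < 5 < 6 < 7 < 8 < 9 on the vertex set. Then K (dimension 2) consists of the simplices:

  0-simplices (9): [1], [2], [3], [4], [5], [6], [7], [8], [9]
  1-simplices (27): (27 of them)
  2-simplices (18): [1,2,6], [1,2,7], [1,3,5], [1,3,6], [1,5,8], [1,7,8], [2,4,5], [2,4,6], [2,5,9], [2,7,9], [3,4,5], [3,4,9], [3,6,7], [3,7,9], [4,6,8], [4,8,9], [5,8,9], [6,7,8]

giving chain groups C_0 ≅ Z^9, C_1 ≅ Z^27, C_2 ≅ Z^18.

Boundary ∂_1: C_1 → C_0 is given by ∂[p,q] = [q] − [p]. For instance
  ∂[3,9] = [9] − [3].
The resulting 9×27 matrix has rank 8, and its Smith normal form has invariant factors (1,1,1,1,1,1,1,1).

∂_2: C_2 → C_1 sends each 2-simplex [p,q,r] to [q,r] − [p,r] + [p,q]. For instance
  ∂[5,8,9] = [8,9] − [5,9] + [5,8],
  ∂[1,2,6] = [2,6] − [1,6] + [1,2].
The resulting 27×18 matrix has rank 18, and its Smith normal form has invariant factors (1,1,1,1,1,1,1,1,1,1,1,1,1,1,1,1,1,2).

Now H_k = ker ∂_k / im ∂_{k+1}, so:

  H_0: rank C_0 − rank ∂_1 = 9 − 8 = 1, and the invariant factors of ∂_1 are all 1, so H_0 ≅ Z.
  H_1: rank ker ∂_1 − rank ∂_2 = (27 − 8) − 18 = 1, and ∂_2 has invariant factor 2 > 1, so H_1 ≅ Z × Z/2.
  H_2: rank ker ∂_2 − rank ∂_3 = (18 − 18) − 0 = 0, and there is no ∂_3, so H_2 ≅ 0.

As a check, the Euler characteristic is 9 − 27 + 18 = 0, which agrees with 1 − 1 + 0 = 0.
(K is a triangulation of the Klein bottle.)

H_0 ≅ Z,  H_1 ≅ Z × Z/2,  H_2 = 0.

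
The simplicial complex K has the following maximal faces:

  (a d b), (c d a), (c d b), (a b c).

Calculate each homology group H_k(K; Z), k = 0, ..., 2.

H_0 = Z,  H_1 = 0,  H_2 = Z.

Take the total order a < b < c < d on the vertex set. Then K (dimension 2) consists of the simplices:

  0-simplices (4): a, b, c, d
  1-simplices (6): ab, ac, ad, bc, bd, cd
  2-simplices (4): abc, abd, acd, bcd

Hence C_0 ≅ Z^4, C_1 ≅ Z^6, C_2 ≅ Z^4.

∂_1: C_1 → C_0 maps an edge to its endpoints' difference, ∂[p,q] = q − p.
As a 4×6 matrix over Z this has rank 3, with invariant factors (1,1,1).

Boundary ∂_2: C_2 → C_1 maps a triangle to the signed sum of its edges. For instance
  ∂abd = bd − ad + ab,
  ∂acd = cd − ad + ac.
This gives a 6×4 integer matrix of rank 3; reducing to Smith normal form yields diagonal entries (1,1,1).

Now H_k = ker ∂_k / im ∂_{k+1}, so:

  H_0: rank C_0 − rank ∂_1 = 4 − 3 = 1, and the invariant factors of ∂_1 are all 1, so H_0 = Z.
  H_1: rank ker ∂_1 − rank ∂_2 = (6 − 3) − 3 = 0, and the invariant factors of ∂_2 are all 1, so H_1 = 0.
  H_2: rank ker ∂_2 − rank ∂_3 = (4 − 3) − 0 = 1, and there is no ∂_3, so H_2 = Z.

As a check, the Euler characteristic is 4 − 6 + 4 = 2, which agrees with 1 − 0 + 1 = 2.
(K is a triangulation of the 2-sphere S^2.)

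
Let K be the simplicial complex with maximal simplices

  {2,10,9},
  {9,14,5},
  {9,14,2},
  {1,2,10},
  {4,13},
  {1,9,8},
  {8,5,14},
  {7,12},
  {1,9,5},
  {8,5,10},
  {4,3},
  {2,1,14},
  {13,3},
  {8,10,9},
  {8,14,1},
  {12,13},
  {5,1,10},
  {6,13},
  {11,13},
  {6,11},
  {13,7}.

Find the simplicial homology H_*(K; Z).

H_0 ≅ Z^2,  H_1 ≅ Z^3 ⊕ Z_2,  H_2 = 0.

Take the total order 1 < 2 < 3 < 4 < 5 < 6 < 7 < 8 < 9 < 10 < 11 < 12 < 13 < 14 on the vertex set. Then K (dimension 2) consists of the simplices:

  0-simplices (14): [1], [2], [3], [4], [5], [6], [7], [8], [9], [10], [11], [12], [13], [14]
  1-simplices (27): (27 of them)
  2-simplices (12): [1,2,10], [1,2,14], [1,5,9], [1,5,10], [1,8,9], [1,8,14], [2,9,10], [2,9,14], [5,8,10], [5,8,14], [5,9,14], [8,9,10]

so the chain groups are C_0 ≅ Z^14, C_1 ≅ Z^27, C_2 ≅ Z^12.

The boundary map ∂_1: C_1 → C_0 sends each edge [p,q] (with p < q) to q − p.
The resulting 14×27 matrix has rank 12, and its Smith normal form has invariant factors (1,1,1,1,1,1,1,1,1,1,1,1).

The boundary map ∂_2: C_2 → C_1 maps a triangle to the signed sum of its edges. For instance
  ∂[5,8,10] = [8,10] − [5,10] + [5,8],
  ∂[5,9,14] = [9,14] − [5,14] + [5,9].
As a 27×12 matrix over Z this has rank 12, with invariant factors (1,1,1,1,1,1,1,1,1,1,1,2).

Reading off H_k = ker ∂_k / im ∂_{k+1}:

  H_0: rank C_0 − rank ∂_1 = 14 − 12 = 2, and the invariant factors of ∂_1 are all 1, so H_0 = Z^2.
  H_1: rank ker ∂_1 − rank ∂_2 = (27 − 12) − 12 = 3, and ∂_2 has invariant factor 2 > 1, so H_1 = Z^3 ⊕ Z_2.
  H_2: rank ker ∂_2 − rank ∂_3 = (12 − 12) − 0 = 0, and there is no ∂_3, so H_2 = 0.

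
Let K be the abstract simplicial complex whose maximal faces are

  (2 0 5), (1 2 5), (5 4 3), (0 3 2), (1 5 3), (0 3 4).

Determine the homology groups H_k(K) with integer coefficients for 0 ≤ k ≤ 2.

We work with the vertex ordering 0 < 1 < 2 < 3 < 4 < 5. The simplices of K, each written with vertices in increasing order, are:

  0-simplices (6): [0], [1], [2], [3], [4], [5]
  1-simplices (12): [0,2], [0,3], [0,4], [0,5], [1,2], [1,3], [1,5], [2,3], [2,5], [3,4], [3,5], [4,5]
  2-simplices (6): [0,2,3], [0,2,5], [0,3,4], [1,2,5], [1,3,5], [3,4,5]

so the chain groups are C_0 ≅ Z^6, C_1 ≅ Z^12, C_2 ≅ Z^6.

The boundary map ∂_1: C_1 → C_0 maps an edge to its endpoints' difference, ∂[p,q] = q − p. For instance
  ∂[1,3] = [3] − [1].
As a 6×12 matrix over Z this has rank 5, with invariant factors (1,1,1,1,1).

The boundary map ∂_2: C_2 → C_1 sends each 2-simplex [p,q,r] to [q,r] − [p,r] + [p,q]. For instance
  ∂[1,2,5] = [2,5] − [1,5] + [1,2],
  ∂[0,2,5] = [2,5] − [0,5] + [0,2].
As a 12×6 matrix over Z this has rank 6, with invariant factors (1,1,1,1,1,1).

Now H_k = ker ∂_k / im ∂_{k+1}, so:

  H_0: rank C_0 − rank ∂_1 = 6 − 5 = 1, and the invariant factors of ∂_1 are all 1, so H_0 = Z.
  H_1: rank ker ∂_1 − rank ∂_2 = (12 − 5) − 6 = 1, and the invariant factors of ∂_2 are all 1, so H_1 = Z.
  H_2: rank ker ∂_2 − rank ∂_3 = (6 − 6) − 0 = 0, and there is no ∂_3, so H_2 = 0.

(K is a triangulation of the cylinder S^1 x I.)

H_0 = Z,  H_1 = Z,  H_2 = 0.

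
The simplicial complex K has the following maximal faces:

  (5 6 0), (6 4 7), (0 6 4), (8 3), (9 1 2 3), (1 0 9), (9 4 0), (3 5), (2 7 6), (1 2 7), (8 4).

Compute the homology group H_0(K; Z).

H_0 = Z.

We work with the vertex ordering 0 < 1 < 2 < 3 < 4 < 5 < 6 < 7 < 8 < 9. The simplices of K, each written with vertices in increasing order, are:

  0-simplices (10): [0], [1], [2], [3], [4], [5], [6], [7], [8], [9]
  1-simplices (22): [0,1], [0,4], [0,5], [0,6], [0,9], [1,2], [1,3], [1,7], [1,9], [2,3], [2,6], [2,7], [2,9], [3,5], [3,8], [3,9], [4,6], [4,7], [4,8], [4,9], [5,6], [6,7]
  2-simplices (11): [0,1,9], [0,4,6], [0,4,9], [0,5,6], [1,2,3], [1,2,7], [1,2,9], [1,3,9], [2,3,9], [2,6,7], [4,6,7]
  3-simplices (1): [1,2,3,9]

so the chain groups are C_0 ≅ Z^10, C_1 ≅ Z^22, C_2 ≅ Z^11, C_3 ≅ Z^1.

∂_1: C_1 → C_0 sends each edge [p,q] (with p < q) to q − p. For instance
  ∂[2,6] = [6] − [2].
As a 10×22 matrix over Z this has rank 9, with invariant factors (1,1,1,1,1,1,1,1,1).

Boundary ∂_2: C_2 → C_1 sends each 2-simplex [p,q,r] to [q,r] − [p,r] + [p,q]. For instance
  ∂[2,6,7] = [6,7] − [2,7] + [2,6],
  ∂[0,4,9] = [4,9] − [0,9] + [0,4].
The resulting 22×11 matrix has rank 10, and its Smith normal form has invariant factors (1,1,1,1,1,1,1,1,1,1).

Boundary ∂_3: C_3 → C_2 sends each 3-simplex σ to the alternating sum Σ_i (−1)^i (σ with its i-th vertex removed). For instance
  ∂[1,2,3,9] = [2,3,9] − [1,3,9] + [1,2,9] − [1,2,3].
This gives a 11×1 integer matrix of rank 1; reducing to Smith normal form yields diagonal entries (1).

Reading off H_k = ker ∂_k / im ∂_{k+1}:

  H_0: rank C_0 − rank ∂_1 = 10 − 9 = 1, and the invariant factors of ∂_1 are all 1, so H_0 ≅ Z.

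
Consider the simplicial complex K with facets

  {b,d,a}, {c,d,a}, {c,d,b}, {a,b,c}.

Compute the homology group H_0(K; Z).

H_0 ≅ Z.

Fix the vertex order a < b < c < d and write every simplex with vertices in increasing order. Then dim K = 2 and the simplices of K are:

  0-simplices (4): a, b, c, d
  1-simplices (6): ab, ac, ad, bc, bd, cd
  2-simplices (4): abc, abd, acd, bcd

so the chain groups are C_0 ≅ Z^4, C_1 ≅ Z^6, C_2 ≅ Z^4.

∂_1: C_1 → C_0 is given by ∂[p,q] = [q] − [p]. For instance
  ∂bc = c − b.
The 4×6 boundary matrix has rank 3 and Smith normal form diag(1,1,1).

The boundary map ∂_2: C_2 → C_1 sends each 2-simplex [p,q,r] to [q,r] − [p,r] + [p,q]. For instance
  ∂abc = bc − ac + ab,
  ∂bcd = cd − bd + bc.
The resulting 6×4 matrix has rank 3, and its Smith normal form has invariant factors (1,1,1).

Now H_k = ker ∂_k / im ∂_{k+1}, so:

  H_0: rank C_0 − rank ∂_1 = 4 − 3 = 1, and the invariant factors of ∂_1 are all 1, so H_0 ≅ Z.

(K is a triangulation of the 2-sphere S^2.)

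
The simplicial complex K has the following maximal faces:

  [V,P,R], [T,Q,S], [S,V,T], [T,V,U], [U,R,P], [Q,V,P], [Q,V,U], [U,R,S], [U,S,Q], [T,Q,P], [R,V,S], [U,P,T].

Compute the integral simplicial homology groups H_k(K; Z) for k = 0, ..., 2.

H_0 ≅ Z,  H_1 ≅ Z/2,  H_2 = 0.

Fix the vertex order P < Q < R < S < T < U < V and write every simplex with vertices in increasing order. Then dim K = 2 and the simplices of K are:

  0-simplices (7): P, Q, R, S, T, U, V
  1-simplices (18): PQ, PR, PT, PU, PV, QS, QT, QU, QV, RS, RU, RV, ST, SU, SV, TU, TV, UV
  2-simplices (12): PQT, PQV, PRU, PRV, PTU, QST, QSU, QUV, RSU, RSV, STV, TUV

so the chain groups are C_0 ≅ Z^7, C_1 ≅ Z^18, C_2 ≅ Z^12.

∂_1: C_1 → C_0 is given by ∂[p,q] = [q] − [p].
The 7×18 boundary matrix has rank 6 and Smith normal form diag(1,1,1,1,1,1).

Boundary ∂_2: C_2 → C_1 acts by ∂[p,q,r] = [q,r] − [p,r] + [p,q]. For instance
  ∂QUV = UV − QV + QU,
  ∂QSU = SU − QU + QS.
The 18×12 boundary matrix has rank 12 and Smith normal form diag(1,1,1,1,1,1,1,1,1,1,1,2).

Now H_k = ker ∂_k / im ∂_{k+1}, so:

  H_0: rank C_0 − rank ∂_1 = 7 − 6 = 1, and the invariant factors of ∂_1 are all 1, so H_0 ≅ Z.
  H_1: rank ker ∂_1 − rank ∂_2 = (18 − 6) − 12 = 0, and ∂_2 has invariant factor 2 > 1, so H_1 ≅ Z/2.
  H_2: rank ker ∂_2 − rank ∂_3 = (12 − 12) − 0 = 0, and there is no ∂_3, so H_2 ≅ 0.

As a check, the Euler characteristic is 7 − 18 + 12 = 1, which agrees with 1 − 0 + 0 = 1.
(K is a triangulation of the real projective plane RP^2.)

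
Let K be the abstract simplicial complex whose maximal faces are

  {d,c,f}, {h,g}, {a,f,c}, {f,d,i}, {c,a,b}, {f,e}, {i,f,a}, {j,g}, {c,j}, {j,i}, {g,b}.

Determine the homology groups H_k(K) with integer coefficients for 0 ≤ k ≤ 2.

H_0 = Z,  H_1 = Z^2,  H_2 = 0.

We work with the vertex ordering a < b < c < d < e < f < g < h < i < j. The simplices of K, each written with vertices in increasing order, are:

  0-simplices (10): a, b, c, d, e, f, g, h, i, j
  1-simplices (16): ab, ac, af, ai, bc, bg, cd, cf, cj, df, di, ef, fi, gh, gj, ij
  2-simplices (5): abc, acf, afi, cdf, dfi

so the chain groups are C_0 ≅ Z^10, C_1 ≅ Z^16, C_2 ≅ Z^5.

Boundary ∂_1: C_1 → C_0 sends each edge [p,q] (with p < q) to q − p.
The resulting 10×16 matrix has rank 9, and its Smith normal form has invariant factors (1,1,1,1,1,1,1,1,1).

∂_2: C_2 → C_1 sends each 2-simplex [p,q,r] to [q,r] − [p,r] + [p,q]. For instance
  ∂cdf = df − cf + cd,
  ∂afi = fi − ai + af.
The resulting 16×5 matrix has rank 5, and its Smith normal form has invariant factors (1,1,1,1,1).

Computing H_k = (kernel of ∂_k) / (image of ∂_{k+1}):

  H_0: rank C_0 − rank ∂_1 = 10 − 9 = 1, and the invariant factors of ∂_1 are all 1, so H_0 ≅ Z.
  H_1: rank ker ∂_1 − rank ∂_2 = (16 − 9) − 5 = 2, and the invariant factors of ∂_2 are all 1, so H_1 ≅ Z^2.
  H_2: rank ker ∂_2 − rank ∂_3 = (5 − 5) − 0 = 0, and there is no ∂_3, so H_2 ≅ 0.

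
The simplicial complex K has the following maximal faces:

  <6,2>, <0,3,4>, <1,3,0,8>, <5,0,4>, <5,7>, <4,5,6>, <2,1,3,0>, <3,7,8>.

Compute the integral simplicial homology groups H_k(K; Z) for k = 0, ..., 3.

Order the vertices as 0 < 1 < 2 < 3 < 4 < 5 < 6 < 7 < 8. Listing each simplex with vertices in this order, K has dimension 3 with simplices:

  0-simplices (9): [0], [1], [2], [3], [4], [5], [6], [7], [8]
  1-simplices (19): [0,1], [0,2], [0,3], [0,4], [0,5], [0,8], [1,2], [1,3], [1,8], [2,3], [2,6], [3,4], [3,7], [3,8], [4,5], [4,6], [5,6], [5,7], [7,8]
  2-simplices (11): [0,1,2], [0,1,3], [0,1,8], [0,2,3], [0,3,4], [0,3,8], [0,4,5], [1,2,3], [1,3,8], [3,7,8], [4,5,6]
  3-simplices (2): [0,1,2,3], [0,1,3,8]

Hence C_0 ≅ Z^9, C_1 ≅ Z^19, C_2 ≅ Z^11, C_3 ≅ Z^2.

The boundary map ∂_1: C_1 → C_0 maps an edge to its endpoints' difference, ∂[p,q] = q − p. For instance
  ∂[5,7] = [7] − [5].
The 9×19 boundary matrix has rank 8 and Smith normal form diag(1,1,1,1,1,1,1,1).

The boundary map ∂_2: C_2 → C_1 maps a triangle to the signed sum of its edges. For instance
  ∂[0,4,5] = [4,5] − [0,5] + [0,4],
  ∂[0,1,8] = [1,8] − [0,8] + [0,1].
This gives a 19×11 integer matrix of rank 9; reducing to Smith normal form yields diagonal entries (1,1,1,1,1,1,1,1,1).

∂_3: C_3 → C_2 sends each 3-simplex σ to the alternating sum Σ_i (−1)^i (σ with its i-th vertex removed). For instance
  ∂[0,1,3,8] = [1,3,8] − [0,3,8] + [0,1,8] − [0,1,3],
  ∂[0,1,2,3] = [1,2,3] − [0,2,3] + [0,1,3] − [0,1,2].
The 11×2 boundary matrix has rank 2 and Smith normal form diag(1,1).

From H_k ≅ ker(∂_k) / im(∂_{k+1}) we obtain:

  H_0: rank C_0 − rank ∂_1 = 9 − 8 = 1, and the invariant factors of ∂_1 are all 1, so H_0 ≅ Z.
  H_1: rank ker ∂_1 − rank ∂_2 = (19 − 8) − 9 = 2, and the invariant factors of ∂_2 are all 1, so H_1 ≅ Z^2.
  H_2: rank ker ∂_2 − rank ∂_3 = (11 − 9) − 2 = 0, and the invariant factors of ∂_3 are all 1, so H_2 ≅ 0.
  H_3: rank ker ∂_3 − rank ∂_4 = (2 − 2) − 0 = 0, and there is no ∂_4, so H_3 ≅ 0.

As a check, the Euler characteristic is 9 − 19 + 11 − 2 = -1, which agrees with 1 − 2 + 0 − 0 = -1.

H_0 = Z,  H_1 = Z^2,  H_2 = 0,  H_3 = 0.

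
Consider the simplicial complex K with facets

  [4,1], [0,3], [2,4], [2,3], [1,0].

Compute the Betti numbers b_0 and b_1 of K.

K has 5 vertices, 5 edges.
rank ∂_0 = 0, rank ∂_1 = 4 ⇒ b_0 = 5 − 0 − 4 = 1; all invariant factors of ∂_1 are 1 so no torsion. So H_0 = Z.
rank ∂_1 = 4, rank ∂_2 = 0 ⇒ b_1 = 5 − 4 − 0 = 1. So H_1 = Z.

b_0 = 1, b_1 = 1.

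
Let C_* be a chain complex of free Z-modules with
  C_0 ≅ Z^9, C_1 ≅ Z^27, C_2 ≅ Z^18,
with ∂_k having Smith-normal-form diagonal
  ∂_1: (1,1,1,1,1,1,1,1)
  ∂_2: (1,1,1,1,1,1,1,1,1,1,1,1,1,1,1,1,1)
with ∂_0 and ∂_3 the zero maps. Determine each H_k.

H_0 = Z,  H_1 = Z^2,  H_2 = Z.

H_0: b_0 = 9 − 0 − 8 = 1; torsion from ∂_1 factors > 1: none. So H_0 = Z.
H_1: b_1 = 27 − 8 − 17 = 2; torsion from ∂_2 factors > 1: none. So H_1 = Z^2.
H_2: b_2 = 18 − 17 − 0 = 1; torsion from ∂_3 factors > 1: none. So H_2 = Z.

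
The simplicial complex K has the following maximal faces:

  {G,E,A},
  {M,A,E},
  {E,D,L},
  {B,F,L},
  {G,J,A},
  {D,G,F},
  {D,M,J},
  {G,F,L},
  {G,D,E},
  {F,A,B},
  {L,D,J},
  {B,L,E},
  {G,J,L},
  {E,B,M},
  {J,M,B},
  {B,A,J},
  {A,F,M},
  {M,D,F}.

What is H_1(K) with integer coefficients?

H_1 = Z ⊕ Z/2.

Take the total order A < B < D < E < F < G < J < L < M on the vertex set. Then K (dimension 2) consists of the simplices:

  0-simplices (9): A, B, D, E, F, G, J, L, M
  1-simplices (27): AB, AE, AF, AG, AJ, AM, BE, BF, BJ, BL, BM, DE, DF, DG, DJ, DL, DM, EG, EL, EM, FG, FL, FM, GJ, GL, JL, JM
  2-simplices (18): ABF, ABJ, AEG, AEM, AFM, AGJ, BEL, BEM, BFL, BJM, DEG, DEL, DFG, DFM, DJL, DJM, FGL, GJL

so the chain groups are C_0 ≅ Z^9, C_1 ≅ Z^27, C_2 ≅ Z^18.

∂_1: C_1 → C_0 maps an edge to its endpoints' difference, ∂[p,q] = q − p. For instance
  ∂GL = L − G.
The resulting 9×27 matrix has rank 8, and its Smith normal form has invariant factors (1,1,1,1,1,1,1,1).

∂_2: C_2 → C_1 maps a triangle to the signed sum of its edges. For instance
  ∂BEL = EL − BL + BE,
  ∂DFG = FG − DG + DF.
The resulting 27×18 matrix has rank 18, and its Smith normal form has invariant factors (1,1,1,1,1,1,1,1,1,1,1,1,1,1,1,1,1,2).

Now H_k = ker ∂_k / im ∂_{k+1}, so:

  H_1: rank ker ∂_1 − rank ∂_2 = (27 − 8) − 18 = 1, and ∂_2 has invariant factor 2 > 1, so H_1 = Z ⊕ Z/2.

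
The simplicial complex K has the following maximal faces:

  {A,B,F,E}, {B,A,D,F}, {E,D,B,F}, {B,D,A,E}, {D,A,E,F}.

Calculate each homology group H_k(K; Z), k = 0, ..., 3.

Fix the vertex order A < B < D < E < F and write every simplex with vertices in increasing order. Then dim K = 3 and the simplices of K are:

  0-simplices (5): A, B, D, E, F
  1-simplices (10): AB, AD, AE, AF, BD, BE, BF, DE, DF, EF
  2-simplices (10): ABD, ABE, ABF, ADE, ADF, AEF, BDE, BDF, BEF, DEF
  3-simplices (5): ABDE, ABDF, ABEF, ADEF, BDEF

so the chain groups are C_0 ≅ Z^5, C_1 ≅ Z^10, C_2 ≅ Z^10, C_3 ≅ Z^5.

The boundary map ∂_1: C_1 → C_0 maps an edge to its endpoints' difference, ∂[p,q] = q − p. For instance
  ∂BE = E − B.
The 5×10 boundary matrix has rank 4 and Smith normal form diag(1,1,1,1).

∂_2: C_2 → C_1 maps a triangle to the signed sum of its edges. For instance
  ∂AEF = EF − AF + AE,
  ∂DEF = EF − DF + DE.
The 10×10 boundary matrix has rank 6 and Smith normal form diag(1,1,1,1,1,1).

∂_3: C_3 → C_2 sends each 3-simplex σ to the alternating sum Σ_i (−1)^i (σ with its i-th vertex removed). For instance
  ∂ABDF = BDF − ADF + ABF − ABD,
  ∂BDEF = DEF − BEF + BDF − BDE.
This gives a 10×5 integer matrix of rank 4; reducing to Smith normal form yields diagonal entries (1,1,1,1).

From H_k ≅ ker(∂_k) / im(∂_{k+1}) we obtain:

  H_0: rank C_0 − rank ∂_1 = 5 − 4 = 1, and the invariant factors of ∂_1 are all 1, so H_0 ≅ Z.
  H_1: rank ker ∂_1 − rank ∂_2 = (10 − 4) − 6 = 0, and the invariant factors of ∂_2 are all 1, so H_1 ≅ 0.
  H_2: rank ker ∂_2 − rank ∂_3 = (10 − 6) − 4 = 0, and the invariant factors of ∂_3 are all 1, so H_2 ≅ 0.
  H_3: rank ker ∂_3 − rank ∂_4 = (5 − 4) − 0 = 1, and there is no ∂_4, so H_3 ≅ Z.

H_0 = Z,  H_1 = 0,  H_2 = 0,  H_3 = Z.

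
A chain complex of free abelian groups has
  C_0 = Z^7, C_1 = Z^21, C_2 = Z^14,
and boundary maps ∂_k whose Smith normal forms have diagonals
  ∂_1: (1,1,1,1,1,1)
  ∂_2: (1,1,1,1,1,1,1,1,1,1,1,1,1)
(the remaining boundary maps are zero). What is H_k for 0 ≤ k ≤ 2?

H_0 ≅ Z,  H_1 ≅ Z^2,  H_2 ≅ Z.

H_0: b_0 = 7 − 0 − 6 = 1; torsion from ∂_1 factors > 1: none. So H_0 ≅ Z.
H_1: b_1 = 21 − 6 − 13 = 2; torsion from ∂_2 factors > 1: none. So H_1 ≅ Z^2.
H_2: b_2 = 14 − 13 − 0 = 1; torsion from ∂_3 factors > 1: none. So H_2 ≅ Z.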